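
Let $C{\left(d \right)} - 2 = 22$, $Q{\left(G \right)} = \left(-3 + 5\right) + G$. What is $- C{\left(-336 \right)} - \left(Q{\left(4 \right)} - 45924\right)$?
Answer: $45894$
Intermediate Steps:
$Q{\left(G \right)} = 2 + G$
$C{\left(d \right)} = 24$ ($C{\left(d \right)} = 2 + 22 = 24$)
$- C{\left(-336 \right)} - \left(Q{\left(4 \right)} - 45924\right) = \left(-1\right) 24 - \left(\left(2 + 4\right) - 45924\right) = -24 - \left(6 - 45924\right) = -24 - -45918 = -24 + 45918 = 45894$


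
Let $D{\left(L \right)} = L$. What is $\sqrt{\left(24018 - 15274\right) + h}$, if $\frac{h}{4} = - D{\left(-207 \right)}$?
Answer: $2 \sqrt{2393} \approx 97.837$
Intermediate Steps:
$h = 828$ ($h = 4 \left(\left(-1\right) \left(-207\right)\right) = 4 \cdot 207 = 828$)
$\sqrt{\left(24018 - 15274\right) + h} = \sqrt{\left(24018 - 15274\right) + 828} = \sqrt{8744 + 828} = \sqrt{9572} = 2 \sqrt{2393}$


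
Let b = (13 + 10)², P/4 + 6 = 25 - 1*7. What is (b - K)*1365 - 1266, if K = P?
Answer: 655299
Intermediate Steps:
P = 48 (P = -24 + 4*(25 - 1*7) = -24 + 4*(25 - 7) = -24 + 4*18 = -24 + 72 = 48)
K = 48
b = 529 (b = 23² = 529)
(b - K)*1365 - 1266 = (529 - 1*48)*1365 - 1266 = (529 - 48)*1365 - 1266 = 481*1365 - 1266 = 656565 - 1266 = 655299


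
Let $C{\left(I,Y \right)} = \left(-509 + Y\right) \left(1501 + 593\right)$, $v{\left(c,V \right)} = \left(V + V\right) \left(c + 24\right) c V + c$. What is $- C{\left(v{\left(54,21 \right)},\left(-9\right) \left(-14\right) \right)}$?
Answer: $802002$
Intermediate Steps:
$v{\left(c,V \right)} = c + 2 c V^{2} \left(24 + c\right)$ ($v{\left(c,V \right)} = 2 V \left(24 + c\right) c V + c = 2 V c \left(24 + c\right) V + c = 2 c V^{2} \left(24 + c\right) + c = c + 2 c V^{2} \left(24 + c\right)$)
$C{\left(I,Y \right)} = -1065846 + 2094 Y$ ($C{\left(I,Y \right)} = \left(-509 + Y\right) 2094 = -1065846 + 2094 Y$)
$- C{\left(v{\left(54,21 \right)},\left(-9\right) \left(-14\right) \right)} = - (-1065846 + 2094 \left(\left(-9\right) \left(-14\right)\right)) = - (-1065846 + 2094 \cdot 126) = - (-1065846 + 263844) = \left(-1\right) \left(-802002\right) = 802002$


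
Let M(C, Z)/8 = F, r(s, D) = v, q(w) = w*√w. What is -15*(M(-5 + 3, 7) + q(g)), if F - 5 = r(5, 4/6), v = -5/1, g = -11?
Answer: 165*I*√11 ≈ 547.24*I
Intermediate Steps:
q(w) = w^(3/2)
v = -5 (v = -5*1 = -5)
r(s, D) = -5
F = 0 (F = 5 - 5 = 0)
M(C, Z) = 0 (M(C, Z) = 8*0 = 0)
-15*(M(-5 + 3, 7) + q(g)) = -15*(0 + (-11)^(3/2)) = -15*(0 - 11*I*√11) = -(-165)*I*√11 = 165*I*√11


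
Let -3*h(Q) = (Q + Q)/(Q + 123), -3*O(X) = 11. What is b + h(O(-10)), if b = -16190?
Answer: -8694019/537 ≈ -16190.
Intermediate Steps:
O(X) = -11/3 (O(X) = -1/3*11 = -11/3)
h(Q) = -2*Q/(3*(123 + Q)) (h(Q) = -(Q + Q)/(3*(Q + 123)) = -2*Q/(3*(123 + Q)))
b + h(O(-10)) = -16190 - 2*(-11/3)/(369 + 3*(-11/3)) = -16190 - 2*(-11/3)/(369 - 11) = -16190 - 2*(-11/3)/358 = -16190 - 2*(-11/3)*1/358 = -16190 + 11/537 = -8694019/537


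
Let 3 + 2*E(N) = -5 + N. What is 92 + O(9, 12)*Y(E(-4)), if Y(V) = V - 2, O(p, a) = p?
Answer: 20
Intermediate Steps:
E(N) = -4 + N/2 (E(N) = -3/2 + (-5 + N)/2 = -3/2 + (-5/2 + N/2) = -4 + N/2)
Y(V) = -2 + V
92 + O(9, 12)*Y(E(-4)) = 92 + 9*(-2 + (-4 + (½)*(-4))) = 92 + 9*(-2 + (-4 - 2)) = 92 + 9*(-2 - 6) = 92 + 9*(-8) = 92 - 72 = 20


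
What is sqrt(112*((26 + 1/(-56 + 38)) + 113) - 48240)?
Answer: 2*I*sqrt(73526)/3 ≈ 180.77*I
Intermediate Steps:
sqrt(112*((26 + 1/(-56 + 38)) + 113) - 48240) = sqrt(112*((26 + 1/(-18)) + 113) - 48240) = sqrt(112*((26 - 1/18) + 113) - 48240) = sqrt(112*(467/18 + 113) - 48240) = sqrt(112*(2501/18) - 48240) = sqrt(140056/9 - 48240) = sqrt(-294104/9) = 2*I*sqrt(73526)/3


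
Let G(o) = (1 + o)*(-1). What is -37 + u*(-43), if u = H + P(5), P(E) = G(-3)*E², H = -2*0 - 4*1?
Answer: -2015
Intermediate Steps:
G(o) = -1 - o
H = -4 (H = 0 - 4 = -4)
P(E) = 2*E² (P(E) = (-1 - 1*(-3))*E² = (-1 + 3)*E² = 2*E²)
u = 46 (u = -4 + 2*5² = -4 + 2*25 = -4 + 50 = 46)
-37 + u*(-43) = -37 + 46*(-43) = -37 - 1978 = -2015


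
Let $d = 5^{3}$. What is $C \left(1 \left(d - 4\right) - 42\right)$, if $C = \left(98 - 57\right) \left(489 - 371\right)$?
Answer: $382202$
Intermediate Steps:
$d = 125$
$C = 4838$ ($C = 41 \cdot 118 = 4838$)
$C \left(1 \left(d - 4\right) - 42\right) = 4838 \left(1 \left(125 - 4\right) - 42\right) = 4838 \left(1 \cdot 121 - 42\right) = 4838 \left(121 - 42\right) = 4838 \cdot 79 = 382202$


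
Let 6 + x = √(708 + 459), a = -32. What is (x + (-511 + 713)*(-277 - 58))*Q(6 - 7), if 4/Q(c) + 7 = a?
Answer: 270704/39 - 4*√1167/39 ≈ 6937.6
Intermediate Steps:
x = -6 + √1167 (x = -6 + √(708 + 459) = -6 + √1167 ≈ 28.161)
Q(c) = -4/39 (Q(c) = 4/(-7 - 32) = 4/(-39) = 4*(-1/39) = -4/39)
(x + (-511 + 713)*(-277 - 58))*Q(6 - 7) = ((-6 + √1167) + (-511 + 713)*(-277 - 58))*(-4/39) = ((-6 + √1167) + 202*(-335))*(-4/39) = ((-6 + √1167) - 67670)*(-4/39) = (-67676 + √1167)*(-4/39) = 270704/39 - 4*√1167/39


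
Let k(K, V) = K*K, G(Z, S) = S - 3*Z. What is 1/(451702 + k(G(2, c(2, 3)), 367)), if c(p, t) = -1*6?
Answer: 1/451846 ≈ 2.2131e-6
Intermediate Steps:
c(p, t) = -6
k(K, V) = K²
1/(451702 + k(G(2, c(2, 3)), 367)) = 1/(451702 + (-6 - 3*2)²) = 1/(451702 + (-6 - 6)²) = 1/(451702 + (-12)²) = 1/(451702 + 144) = 1/451846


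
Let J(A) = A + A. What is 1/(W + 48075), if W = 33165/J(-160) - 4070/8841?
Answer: 565824/27143085967 ≈ 2.0846e-5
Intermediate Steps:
J(A) = 2*A
W = -58902833/565824 (W = 33165/((2*(-160))) - 4070/8841 = 33165/(-320) - 4070*1/8841 = 33165*(-1/320) - 4070/8841 = -6633/64 - 4070/8841 = -58902833/565824 ≈ -104.10)
1/(W + 48075) = 1/(-58902833/565824 + 48075) = 1/(27143085967/565824) = 565824/27143085967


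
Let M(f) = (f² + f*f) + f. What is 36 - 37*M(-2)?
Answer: -186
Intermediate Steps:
M(f) = f + 2*f² (M(f) = (f² + f²) + f = 2*f² + f = f + 2*f²)
36 - 37*M(-2) = 36 - (-74)*(1 + 2*(-2)) = 36 - (-74)*(1 - 4) = 36 - (-74)*(-3) = 36 - 37*6 = 36 - 222 = -186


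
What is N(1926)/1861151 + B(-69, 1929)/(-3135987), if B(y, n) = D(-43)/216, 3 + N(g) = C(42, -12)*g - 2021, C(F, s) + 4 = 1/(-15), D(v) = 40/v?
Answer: -179429846329999/33881145704719785 ≈ -0.0052959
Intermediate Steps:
C(F, s) = -61/15 (C(F, s) = -4 + 1/(-15) = -4 - 1/15 = -61/15)
N(g) = -2024 - 61*g/15 (N(g) = -3 + (-61*g/15 - 2021) = -3 + (-2021 - 61*g/15) = -2024 - 61*g/15)
B(y, n) = -5/1161 (B(y, n) = (40/(-43))/216 = (40*(-1/43))*(1/216) = -40/43*1/216 = -5/1161)
N(1926)/1861151 + B(-69, 1929)/(-3135987) = (-2024 - 61/15*1926)/1861151 - 5/1161/(-3135987) = (-2024 - 39162/5)*(1/1861151) - 5/1161*(-1/3135987) = -49282/5*1/1861151 + 5/3640880907 = -49282/9305755 + 5/3640880907 = -179429846329999/33881145704719785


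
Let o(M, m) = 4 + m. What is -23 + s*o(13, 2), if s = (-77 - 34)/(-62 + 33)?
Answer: -1/29 ≈ -0.034483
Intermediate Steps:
s = 111/29 (s = -111/(-29) = -111*(-1/29) = 111/29 ≈ 3.8276)
-23 + s*o(13, 2) = -23 + 111*(4 + 2)/29 = -23 + (111/29)*6 = -23 + 666/29 = -1/29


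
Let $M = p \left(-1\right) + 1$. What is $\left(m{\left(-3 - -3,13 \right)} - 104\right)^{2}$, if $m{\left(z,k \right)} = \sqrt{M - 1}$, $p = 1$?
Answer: $\left(104 - i\right)^{2} \approx 10815.0 - 208.0 i$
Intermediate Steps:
$M = 0$ ($M = 1 \left(-1\right) + 1 = -1 + 1 = 0$)
$m{\left(z,k \right)} = i$ ($m{\left(z,k \right)} = \sqrt{0 - 1} = \sqrt{-1} = i$)
$\left(m{\left(-3 - -3,13 \right)} - 104\right)^{2} = \left(i - 104\right)^{2} = \left(-104 + i\right)^{2}$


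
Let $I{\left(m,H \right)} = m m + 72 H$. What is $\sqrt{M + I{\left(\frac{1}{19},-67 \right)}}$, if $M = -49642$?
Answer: $\frac{5 i \sqrt{786489}}{19} \approx 233.38 i$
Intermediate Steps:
$I{\left(m,H \right)} = m^{2} + 72 H$
$\sqrt{M + I{\left(\frac{1}{19},-67 \right)}} = \sqrt{-49642 + \left(\left(\frac{1}{19}\right)^{2} + 72 \left(-67\right)\right)} = \sqrt{-49642 - \left(4824 - \left(\frac{1}{19}\right)^{2}\right)} = \sqrt{-49642 + \left(\frac{1}{361} - 4824\right)} = \sqrt{-49642 - \frac{1741463}{361}} = \sqrt{- \frac{19662225}{361}} = \frac{5 i \sqrt{786489}}{19}$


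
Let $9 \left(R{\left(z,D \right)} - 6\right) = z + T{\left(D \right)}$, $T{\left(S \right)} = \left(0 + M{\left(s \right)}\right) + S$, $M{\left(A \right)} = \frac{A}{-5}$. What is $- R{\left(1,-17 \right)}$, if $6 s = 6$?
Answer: $- \frac{21}{5} \approx -4.2$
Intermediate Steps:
$s = 1$ ($s = \frac{1}{6} \cdot 6 = 1$)
$M{\left(A \right)} = - \frac{A}{5}$ ($M{\left(A \right)} = A \left(- \frac{1}{5}\right) = - \frac{A}{5}$)
$T{\left(S \right)} = - \frac{1}{5} + S$ ($T{\left(S \right)} = \left(0 - \frac{1}{5}\right) + S = - \frac{1}{5} + S$)
$R{\left(z,D \right)} = \frac{269}{45} + \frac{D}{9} + \frac{z}{9}$ ($R{\left(z,D \right)} = 6 + \frac{z + \left(- \frac{1}{5} + D\right)}{9} = 6 + \frac{- \frac{1}{5} + D + z}{9} = 6 + \left(- \frac{1}{45} + \frac{D}{9} + \frac{z}{9}\right) = \frac{269}{45} + \frac{D}{9} + \frac{z}{9}$)
$- R{\left(1,-17 \right)} = - (\frac{269}{45} + \frac{1}{9} \left(-17\right) + \frac{1}{9} \cdot 1) = - (\frac{269}{45} - \frac{17}{9} + \frac{1}{9}) = \left(-1\right) \frac{21}{5} = - \frac{21}{5}$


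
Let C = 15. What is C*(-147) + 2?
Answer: -2203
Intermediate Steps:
C*(-147) + 2 = 15*(-147) + 2 = -2205 + 2 = -2203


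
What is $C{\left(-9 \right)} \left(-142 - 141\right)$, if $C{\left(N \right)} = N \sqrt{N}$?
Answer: $7641 i \approx 7641.0 i$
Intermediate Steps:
$C{\left(N \right)} = N^{\frac{3}{2}}$
$C{\left(-9 \right)} \left(-142 - 141\right) = \left(-9\right)^{\frac{3}{2}} \left(-142 - 141\right) = - 27 i \left(-283\right) = 7641 i$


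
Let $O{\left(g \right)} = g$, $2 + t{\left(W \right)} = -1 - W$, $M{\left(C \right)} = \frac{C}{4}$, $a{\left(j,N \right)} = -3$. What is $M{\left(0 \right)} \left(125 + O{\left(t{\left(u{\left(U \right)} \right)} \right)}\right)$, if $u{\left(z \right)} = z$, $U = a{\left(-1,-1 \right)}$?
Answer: $0$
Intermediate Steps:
$U = -3$
$M{\left(C \right)} = \frac{C}{4}$ ($M{\left(C \right)} = C \frac{1}{4} = \frac{C}{4}$)
$t{\left(W \right)} = -3 - W$ ($t{\left(W \right)} = -2 - \left(1 + W\right) = -3 - W$)
$M{\left(0 \right)} \left(125 + O{\left(t{\left(u{\left(U \right)} \right)} \right)}\right) = \frac{1}{4} \cdot 0 \left(125 - 0\right) = 0 \left(125 + \left(-3 + 3\right)\right) = 0 \left(125 + 0\right) = 0 \cdot 125 = 0$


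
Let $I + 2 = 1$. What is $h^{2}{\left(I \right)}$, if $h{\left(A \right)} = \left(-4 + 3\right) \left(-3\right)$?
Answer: $9$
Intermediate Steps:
$I = -1$ ($I = -2 + 1 = -1$)
$h{\left(A \right)} = 3$ ($h{\left(A \right)} = \left(-1\right) \left(-3\right) = 3$)
$h^{2}{\left(I \right)} = 3^{2} = 9$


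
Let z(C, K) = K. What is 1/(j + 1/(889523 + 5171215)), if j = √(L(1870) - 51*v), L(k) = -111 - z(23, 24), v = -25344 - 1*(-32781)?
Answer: 6060738/13937135728694235769 - 110197635313932*I*√42158/13937135728694235769 ≈ 4.3486e-13 - 0.0016234*I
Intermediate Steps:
v = 7437 (v = -25344 + 32781 = 7437)
L(k) = -135 (L(k) = -111 - 1*24 = -111 - 24 = -135)
j = 3*I*√42158 (j = √(-135 - 51*7437) = √(-135 - 379287) = √(-379422) = 3*I*√42158 ≈ 615.97*I)
1/(j + 1/(889523 + 5171215)) = 1/(3*I*√42158 + 1/(889523 + 5171215)) = 1/(3*I*√42158 + 1/6060738) = 1/(1/6060738 + 3*I*√42158)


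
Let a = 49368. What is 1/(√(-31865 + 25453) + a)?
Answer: 12342/609301459 - I*√1603/1218602918 ≈ 2.0256e-5 - 3.2855e-8*I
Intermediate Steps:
1/(√(-31865 + 25453) + a) = 1/(√(-31865 + 25453) + 49368) = 1/(√(-6412) + 49368) = 1/(2*I*√1603 + 49368) = 1/(49368 + 2*I*√1603)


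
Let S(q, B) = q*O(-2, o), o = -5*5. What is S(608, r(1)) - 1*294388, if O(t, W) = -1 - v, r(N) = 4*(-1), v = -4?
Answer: -292564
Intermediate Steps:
o = -25
r(N) = -4
O(t, W) = 3 (O(t, W) = -1 - 1*(-4) = -1 + 4 = 3)
S(q, B) = 3*q (S(q, B) = q*3 = 3*q)
S(608, r(1)) - 1*294388 = 3*608 - 1*294388 = 1824 - 294388 = -292564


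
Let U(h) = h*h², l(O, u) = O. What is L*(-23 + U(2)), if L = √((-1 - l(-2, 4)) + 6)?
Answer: -15*√7 ≈ -39.686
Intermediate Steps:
U(h) = h³
L = √7 (L = √((-1 - 1*(-2)) + 6) = √((-1 + 2) + 6) = √(1 + 6) = √7 ≈ 2.6458)
L*(-23 + U(2)) = √7*(-23 + 2³) = √7*(-23 + 8) = √7*(-15) = -15*√7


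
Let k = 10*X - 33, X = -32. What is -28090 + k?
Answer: -28443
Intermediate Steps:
k = -353 (k = 10*(-32) - 33 = -320 - 33 = -353)
-28090 + k = -28090 - 353 = -28443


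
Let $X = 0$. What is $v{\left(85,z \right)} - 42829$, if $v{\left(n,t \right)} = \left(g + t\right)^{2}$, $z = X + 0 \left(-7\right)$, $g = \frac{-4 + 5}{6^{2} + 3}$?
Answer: $- \frac{65142908}{1521} \approx -42829.0$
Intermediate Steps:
$g = \frac{1}{39}$ ($g = 1 \frac{1}{36 + 3} = 1 \cdot \frac{1}{39} = \frac{1}{39} \approx 0.025641$)
$z = 0$ ($z = 0 + 0 \left(-7\right) = 0 + 0 = 0$)
$v{\left(n,t \right)} = \left(\frac{1}{39} + t\right)^{2}$
$v{\left(85,z \right)} - 42829 = \frac{\left(1 + 39 \cdot 0\right)^{2}}{1521} - 42829 = \frac{\left(1 + 0\right)^{2}}{1521} - 42829 = \frac{1^{2}}{1521} - 42829 = \frac{1}{1521} \cdot 1 - 42829 = \frac{1}{1521} - 42829 = - \frac{65142908}{1521}$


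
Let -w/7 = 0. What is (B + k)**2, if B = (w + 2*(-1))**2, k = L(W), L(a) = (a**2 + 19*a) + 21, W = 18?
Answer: 477481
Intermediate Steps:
w = 0 (w = -7*0 = 0)
L(a) = 21 + a**2 + 19*a
k = 687 (k = 21 + 18**2 + 19*18 = 21 + 324 + 342 = 687)
B = 4 (B = (0 + 2*(-1))**2 = (0 - 2)**2 = (-2)**2 = 4)
(B + k)**2 = (4 + 687)**2 = 691**2 = 477481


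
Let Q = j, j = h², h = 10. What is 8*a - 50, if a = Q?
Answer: 750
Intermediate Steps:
j = 100 (j = 10² = 100)
Q = 100
a = 100
8*a - 50 = 8*100 - 50 = 800 - 50 = 750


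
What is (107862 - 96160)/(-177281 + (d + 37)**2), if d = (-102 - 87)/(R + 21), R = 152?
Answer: -350229158/5267254105 ≈ -0.066492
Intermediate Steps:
d = -189/173 (d = (-102 - 87)/(152 + 21) = -189/173 ≈ -1.0925)
(107862 - 96160)/(-177281 + (d + 37)**2) = (107862 - 96160)/(-177281 + (-189/173 + 37)**2) = 11702/(-177281 + (6212/173)**2) = 11702/(-177281 + 38588944/29929) = 11702/(-5267254105/29929) = 11702*(-29929/5267254105) = -350229158/5267254105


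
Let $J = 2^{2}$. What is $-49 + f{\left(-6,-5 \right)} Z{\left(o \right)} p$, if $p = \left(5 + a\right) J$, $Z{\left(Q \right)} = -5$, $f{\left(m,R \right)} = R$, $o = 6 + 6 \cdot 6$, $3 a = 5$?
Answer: $\frac{1853}{3} \approx 617.67$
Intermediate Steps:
$J = 4$
$a = \frac{5}{3}$ ($a = \frac{1}{3} \cdot 5 = \frac{5}{3} \approx 1.6667$)
$o = 42$ ($o = 6 + 36 = 42$)
$p = \frac{80}{3}$ ($p = \left(5 + \frac{5}{3}\right) 4 = \frac{20}{3} \cdot 4 = \frac{80}{3} \approx 26.667$)
$-49 + f{\left(-6,-5 \right)} Z{\left(o \right)} p = -49 - 5 \left(\left(-5\right) \frac{80}{3}\right) = -49 - - \frac{2000}{3} = -49 + \frac{2000}{3} = \frac{1853}{3}$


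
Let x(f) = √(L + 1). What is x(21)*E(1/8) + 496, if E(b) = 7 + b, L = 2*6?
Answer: 496 + 57*√13/8 ≈ 521.69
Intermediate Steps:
L = 12
x(f) = √13 (x(f) = √(12 + 1) = √13)
x(21)*E(1/8) + 496 = √13*(7 + 1/8) + 496 = √13*(7 + ⅛) + 496 = √13*(57/8) + 496 = 57*√13/8 + 496 = 496 + 57*√13/8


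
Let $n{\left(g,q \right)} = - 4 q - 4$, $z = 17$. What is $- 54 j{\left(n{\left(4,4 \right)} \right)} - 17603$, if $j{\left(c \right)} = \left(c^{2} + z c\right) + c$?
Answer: $-19763$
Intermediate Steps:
$n{\left(g,q \right)} = -4 - 4 q$
$j{\left(c \right)} = c^{2} + 18 c$ ($j{\left(c \right)} = \left(c^{2} + 17 c\right) + c = c^{2} + 18 c$)
$- 54 j{\left(n{\left(4,4 \right)} \right)} - 17603 = - 54 \left(-4 - 16\right) \left(18 - 20\right) - 17603 = - 54 \left(- 20 \left(18 - 20\right)\right) - 17603 = - 54 \left(\left(-20\right) \left(-2\right)\right) - 17603 = \left(-54\right) 40 - 17603 = -2160 - 17603 = -19763$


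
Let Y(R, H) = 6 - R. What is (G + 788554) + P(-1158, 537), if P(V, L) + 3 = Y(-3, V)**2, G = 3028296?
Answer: 3816928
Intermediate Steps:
P(V, L) = 78 (P(V, L) = -3 + (6 - 1*(-3))**2 = -3 + (6 + 3)**2 = -3 + 9**2 = -3 + 81 = 78)
(G + 788554) + P(-1158, 537) = (3028296 + 788554) + 78 = 3816850 + 78 = 3816928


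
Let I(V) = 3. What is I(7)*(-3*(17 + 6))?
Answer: -207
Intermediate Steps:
I(7)*(-3*(17 + 6)) = 3*(-3*(17 + 6)) = 3*(-3*23) = 3*(-69) = -207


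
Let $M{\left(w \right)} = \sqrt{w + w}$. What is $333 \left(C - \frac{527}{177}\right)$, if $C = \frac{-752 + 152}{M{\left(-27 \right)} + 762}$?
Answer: $\frac{111 \left(- 527 \sqrt{6} + 169258 i\right)}{59 \left(\sqrt{6} - 254 i\right)} \approx -1253.7 + 2.5284 i$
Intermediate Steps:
$M{\left(w \right)} = \sqrt{2} \sqrt{w}$ ($M{\left(w \right)} = \sqrt{2 w} = \sqrt{2} \sqrt{w}$)
$C = - \frac{600}{762 + 3 i \sqrt{6}}$ ($C = \frac{-752 + 152}{\sqrt{2} \sqrt{-27} + 762} = - \frac{600}{\sqrt{2} \cdot 3 i \sqrt{3} + 762} = - \frac{600}{3 i \sqrt{6} + 762} = - \frac{600}{762 + 3 i \sqrt{6}} \approx -0.78733 + 0.0075927 i$)
$333 \left(C - \frac{527}{177}\right) = 333 \left(\left(- \frac{25400}{32261} + \frac{100 i \sqrt{6}}{32261}\right) - \frac{527}{177}\right) = 333 \left(- \frac{21497347}{5710197} + \frac{100 i \sqrt{6}}{32261}\right) = - \frac{2386205517}{1903399} + \frac{33300 i \sqrt{6}}{32261}$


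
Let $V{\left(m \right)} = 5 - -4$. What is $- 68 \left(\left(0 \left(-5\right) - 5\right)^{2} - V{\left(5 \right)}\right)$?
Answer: $-1088$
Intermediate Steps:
$V{\left(m \right)} = 9$ ($V{\left(m \right)} = 5 + 4 = 9$)
$- 68 \left(\left(0 \left(-5\right) - 5\right)^{2} - V{\left(5 \right)}\right) = - 68 \left(\left(0 \left(-5\right) - 5\right)^{2} - 9\right) = - 68 \left(\left(0 - 5\right)^{2} - 9\right) = - 68 \left(\left(-5\right)^{2} - 9\right) = - 68 \left(25 - 9\right) = \left(-68\right) 16 = -1088$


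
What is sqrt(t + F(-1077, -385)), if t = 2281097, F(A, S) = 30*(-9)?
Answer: sqrt(2280827) ≈ 1510.2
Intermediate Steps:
F(A, S) = -270
sqrt(t + F(-1077, -385)) = sqrt(2281097 - 270) = sqrt(2280827)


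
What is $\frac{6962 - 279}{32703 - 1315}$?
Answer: $\frac{6683}{31388} \approx 0.21292$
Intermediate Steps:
$\frac{6962 - 279}{32703 - 1315} = \frac{6683}{31388}$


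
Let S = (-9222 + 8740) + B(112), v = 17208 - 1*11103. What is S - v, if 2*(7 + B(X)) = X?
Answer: -6538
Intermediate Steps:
B(X) = -7 + X/2
v = 6105 (v = 17208 - 11103 = 6105)
S = -433 (S = (-9222 + 8740) + (-7 + (½)*112) = -482 + (-7 + 56) = -482 + 49 = -433)
S - v = -433 - 1*6105 = -433 - 6105 = -6538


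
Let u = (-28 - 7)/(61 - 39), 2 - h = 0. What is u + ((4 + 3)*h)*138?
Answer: 42469/22 ≈ 1930.4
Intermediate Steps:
h = 2 (h = 2 - 1*0 = 2 + 0 = 2)
u = -35/22 ≈ -1.5909
u + ((4 + 3)*h)*138 = -35/22 + ((4 + 3)*2)*138 = -35/22 + (7*2)*138 = -35/22 + 14*138 = -35/22 + 1932 = 42469/22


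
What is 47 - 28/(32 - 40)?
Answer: 101/2 ≈ 50.500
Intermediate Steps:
47 - 28/(32 - 40) = 47 - 28/(-8) = 47 - 28*(-⅛) = 47 + 7/2 = 101/2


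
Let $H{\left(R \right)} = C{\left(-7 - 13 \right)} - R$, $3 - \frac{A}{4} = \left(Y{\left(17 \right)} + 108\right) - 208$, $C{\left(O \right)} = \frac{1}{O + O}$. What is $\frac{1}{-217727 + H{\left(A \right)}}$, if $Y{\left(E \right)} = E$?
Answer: $- \frac{40}{8722841} \approx -4.5857 \cdot 10^{-6}$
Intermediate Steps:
$C{\left(O \right)} = \frac{1}{2 O}$
$A = 344$ ($A = 12 - 4 \left(\left(17 + 108\right) - 208\right) = 12 - 4 \left(125 - 208\right) = 12 - -332 = 12 + 332 = 344$)
$H{\left(R \right)} = - \frac{1}{40} - R$ ($H{\left(R \right)} = \frac{1}{2 \left(-7 - 13\right)} - R = \frac{1}{2 \left(-20\right)} - R = \frac{1}{2} \left(- \frac{1}{20}\right) - R = - \frac{1}{40} - R$)
$\frac{1}{-217727 + H{\left(A \right)}} = \frac{1}{-217727 - \frac{13761}{40}} = \frac{1}{- \frac{8722841}{40}} = - \frac{40}{8722841}$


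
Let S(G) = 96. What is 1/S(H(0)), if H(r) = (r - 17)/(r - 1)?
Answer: 1/96 ≈ 0.010417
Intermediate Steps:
H(r) = (-17 + r)/(-1 + r)
1/S(H(0)) = 1/96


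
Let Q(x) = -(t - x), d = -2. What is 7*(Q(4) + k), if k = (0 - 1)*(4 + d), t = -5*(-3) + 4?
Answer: -119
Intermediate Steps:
t = 19 (t = 15 + 4 = 19)
Q(x) = -19 + x (Q(x) = -(19 - x) = -19 + x)
k = -2 (k = (0 - 1)*(4 - 2) = -1*2 = -2)
7*(Q(4) + k) = 7*((-19 + 4) - 2) = 7*(-15 - 2) = 7*(-17) = -119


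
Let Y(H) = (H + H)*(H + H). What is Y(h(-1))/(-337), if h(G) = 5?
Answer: -100/337 ≈ -0.29674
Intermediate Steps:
Y(H) = 4*H**2 (Y(H) = (2*H)*(2*H) = 4*H**2)
Y(h(-1))/(-337) = (4*5**2)/(-337) = (4*25)*(-1/337) = 100*(-1/337) = -100/337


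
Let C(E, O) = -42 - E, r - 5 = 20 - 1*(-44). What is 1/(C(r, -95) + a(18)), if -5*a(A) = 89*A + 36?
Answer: -5/2193 ≈ -0.0022800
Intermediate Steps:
r = 69 (r = 5 + (20 - 1*(-44)) = 5 + (20 + 44) = 5 + 64 = 69)
a(A) = -36/5 - 89*A/5 (a(A) = -(89*A + 36)/5 = -(36 + 89*A)/5 = -36/5 - 89*A/5)
1/(C(r, -95) + a(18)) = 1/((-42 - 1*69) + (-36/5 - 89/5*18)) = 1/((-42 - 69) + (-36/5 - 1602/5)) = 1/(-111 - 1638/5) = 1/(-2193/5) = -5/2193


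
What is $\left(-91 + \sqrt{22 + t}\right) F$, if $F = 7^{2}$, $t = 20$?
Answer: $-4459 + 49 \sqrt{42} \approx -4141.4$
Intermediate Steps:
$F = 49$
$\left(-91 + \sqrt{22 + t}\right) F = \left(-91 + \sqrt{22 + 20}\right) 49 = \left(-91 + \sqrt{42}\right) 49 = -4459 + 49 \sqrt{42}$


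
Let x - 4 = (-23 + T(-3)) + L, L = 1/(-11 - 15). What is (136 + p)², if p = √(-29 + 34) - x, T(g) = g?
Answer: 16887261/676 + 4109*√5/13 ≈ 25688.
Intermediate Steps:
L = -1/26 (L = 1/(-26) = -1/26 ≈ -0.038462)
x = -573/26 (x = 4 + ((-23 - 3) - 1/26) = 4 + (-26 - 1/26) = 4 - 677/26 = -573/26 ≈ -22.038)
p = 573/26 + √5 (p = √(-29 + 34) - 1*(-573/26) = √5 + 573/26 = 573/26 + √5 ≈ 24.275)
(136 + p)² = (136 + (573/26 + √5))² = (4109/26 + √5)²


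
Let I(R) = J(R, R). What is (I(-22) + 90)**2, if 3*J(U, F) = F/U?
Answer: 73441/9 ≈ 8160.1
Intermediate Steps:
J(U, F) = F/(3*U) (J(U, F) = (F/U)/3 = F/(3*U))
I(R) = 1/3 (I(R) = R/(3*R) = 1/3)
(I(-22) + 90)**2 = (1/3 + 90)**2 = (271/3)**2 = 73441/9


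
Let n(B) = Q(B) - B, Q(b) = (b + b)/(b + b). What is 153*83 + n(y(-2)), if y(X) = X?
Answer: 12702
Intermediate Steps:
Q(b) = 1 (Q(b) = (2*b)/((2*b)) = (2*b)*(1/(2*b)) = 1)
n(B) = 1 - B
153*83 + n(y(-2)) = 153*83 + (1 - 1*(-2)) = 12699 + (1 + 2) = 12699 + 3 = 12702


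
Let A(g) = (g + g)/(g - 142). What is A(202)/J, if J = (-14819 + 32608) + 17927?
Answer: 101/535740 ≈ 0.00018852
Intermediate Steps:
A(g) = 2*g/(-142 + g) (A(g) = (2*g)/(-142 + g) = 2*g/(-142 + g))
J = 35716 (J = 17789 + 17927 = 35716)
A(202)/J = (2*202/(-142 + 202))/35716 = (2*202/60)*(1/35716) = (2*202*(1/60))*(1/35716) = (101/15)*(1/35716) = 101/535740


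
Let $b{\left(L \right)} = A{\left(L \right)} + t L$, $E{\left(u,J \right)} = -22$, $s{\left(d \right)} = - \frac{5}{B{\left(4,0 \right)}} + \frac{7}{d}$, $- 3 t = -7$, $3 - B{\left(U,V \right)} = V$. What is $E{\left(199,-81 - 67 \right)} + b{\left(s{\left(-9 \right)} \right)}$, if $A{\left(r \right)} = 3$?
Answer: $- \frac{667}{27} \approx -24.704$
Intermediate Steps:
$B{\left(U,V \right)} = 3 - V$
$t = \frac{7}{3}$ ($t = \left(- \frac{1}{3}\right) \left(-7\right) = \frac{7}{3} \approx 2.3333$)
$s{\left(d \right)} = - \frac{5}{3} + \frac{7}{d}$ ($s{\left(d \right)} = - \frac{5}{3 - 0} + \frac{7}{d} = - \frac{5}{3 + 0} + \frac{7}{d} = - \frac{5}{3} + \frac{7}{d}$)
$b{\left(L \right)} = 3 + \frac{7 L}{3}$
$E{\left(199,-81 - 67 \right)} + b{\left(s{\left(-9 \right)} \right)} = -22 + \left(3 + \frac{7 \left(- \frac{5}{3} + \frac{7}{-9}\right)}{3}\right) = -22 + \left(3 + \frac{7 \left(- \frac{5}{3} + 7 \left(- \frac{1}{9}\right)\right)}{3}\right) = -22 + \left(3 + \frac{7 \left(- \frac{5}{3} - \frac{7}{9}\right)}{3}\right) = -22 + \left(3 + \frac{7}{3} \left(- \frac{22}{9}\right)\right) = -22 + \left(3 - \frac{154}{27}\right) = -22 - \frac{73}{27} = - \frac{667}{27}$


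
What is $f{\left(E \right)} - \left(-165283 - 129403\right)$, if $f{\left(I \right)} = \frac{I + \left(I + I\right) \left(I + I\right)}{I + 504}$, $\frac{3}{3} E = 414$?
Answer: $\frac{15067097}{51} \approx 2.9543 \cdot 10^{5}$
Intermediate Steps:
$E = 414$
$f{\left(I \right)} = \frac{I + 4 I^{2}}{504 + I}$ ($f{\left(I \right)} = \frac{I + 2 I 2 I}{504 + I} = \frac{I + 4 I^{2}}{504 + I}$)
$f{\left(E \right)} - \left(-165283 - 129403\right) = \frac{414 \left(1 + 4 \cdot 414\right)}{504 + 414} - \left(-165283 - 129403\right) = \frac{414 \left(1 + 1656\right)}{918} - \left(-165283 - 129403\right) = 414 \cdot \frac{1}{918} \cdot 1657 - -294686 = \frac{38111}{51} + 294686 = \frac{15067097}{51}$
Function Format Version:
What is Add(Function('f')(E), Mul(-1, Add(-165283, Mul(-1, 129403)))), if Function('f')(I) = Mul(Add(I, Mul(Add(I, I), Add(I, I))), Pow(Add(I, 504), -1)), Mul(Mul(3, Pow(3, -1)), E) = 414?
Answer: Rational(15067097, 51) ≈ 2.9543e+5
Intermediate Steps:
E = 414
Function('f')(I) = Mul(Pow(Add(504, I), -1), Add(I, Mul(4, Pow(I, 2)))) (Function('f')(I) = Mul(Add(I, Mul(Mul(2, I), Mul(2, I))), Pow(Add(504, I), -1)) = Mul(Add(I, Mul(4, Pow(I, 2))), Pow(Add(504, I), -1)) = Mul(Pow(Add(504, I), -1), Add(I, Mul(4, Pow(I, 2)))))
Add(Function('f')(E), Mul(-1, Add(-165283, Mul(-1, 129403)))) = Add(Mul(414, Pow(Add(504, 414), -1), Add(1, Mul(4, 414))), Mul(-1, Add(-165283, Mul(-1, 129403)))) = Add(Mul(414, Pow(918, -1), Add(1, 1656)), Mul(-1, Add(-165283, -129403))) = Add(Mul(414, Rational(1, 918), 1657), Mul(-1, -294686)) = Add(Rational(38111, 51), 294686) = Rational(15067097, 51)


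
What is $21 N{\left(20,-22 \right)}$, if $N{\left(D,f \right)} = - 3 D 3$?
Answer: $-3780$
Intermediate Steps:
$N{\left(D,f \right)} = - 9 D$
$21 N{\left(20,-22 \right)} = 21 \left(\left(-9\right) 20\right) = 21 \left(-180\right) = -3780$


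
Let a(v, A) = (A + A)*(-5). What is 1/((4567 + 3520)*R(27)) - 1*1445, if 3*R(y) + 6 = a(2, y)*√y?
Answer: -1277809563819/884297276 - 135*√3/884297276 ≈ -1445.0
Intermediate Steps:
a(v, A) = -10*A (a(v, A) = (2*A)*(-5) = -10*A)
R(y) = -2 - 10*y^(3/2)/3 (R(y) = -2 + ((-10*y)*√y)/3 = -2 + (-10*y^(3/2))/3 = -2 - 10*y^(3/2)/3)
1/((4567 + 3520)*R(27)) - 1*1445 = 1/((4567 + 3520)*(-2 - 270*√3)) - 1*1445 = 1/(8087*(-2 - 270*√3)) - 1445 = -1445 + 1/(8087*(-2 - 270*√3))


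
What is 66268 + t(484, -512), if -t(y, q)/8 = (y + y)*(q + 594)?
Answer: -568740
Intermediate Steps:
t(y, q) = -16*y*(594 + q) (t(y, q) = -8*(y + y)*(q + 594) = -8*2*y*(594 + q) = -16*y*(594 + q))
66268 + t(484, -512) = 66268 - 16*484*(594 - 512) = 66268 - 16*484*82 = 66268 - 635008 = -568740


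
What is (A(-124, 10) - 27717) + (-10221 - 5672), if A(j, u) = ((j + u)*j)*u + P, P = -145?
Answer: 97605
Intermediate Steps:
A(j, u) = -145 + j*u*(j + u) (A(j, u) = ((j + u)*j)*u - 145 = (j*(j + u))*u - 145 = j*u*(j + u) - 145 = -145 + j*u*(j + u))
(A(-124, 10) - 27717) + (-10221 - 5672) = ((-145 - 124*10² + 10*(-124)²) - 27717) + (-10221 - 5672) = ((-145 - 124*100 + 10*15376) - 27717) - 15893 = ((-145 - 12400 + 153760) - 27717) - 15893 = (141215 - 27717) - 15893 = 113498 - 15893 = 97605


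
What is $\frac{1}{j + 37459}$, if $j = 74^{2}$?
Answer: $\frac{1}{42935} \approx 2.3291 \cdot 10^{-5}$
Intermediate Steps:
$j = 5476$
$\frac{1}{j + 37459} = \frac{1}{5476 + 37459} = \frac{1}{42935}$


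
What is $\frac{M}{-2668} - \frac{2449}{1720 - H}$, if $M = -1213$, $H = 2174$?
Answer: $\frac{3542317}{605636} \approx 5.8489$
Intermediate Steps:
$\frac{M}{-2668} - \frac{2449}{1720 - H} = - \frac{1213}{-2668} - \frac{2449}{1720 - 2174} = \left(-1213\right) \left(- \frac{1}{2668}\right) - \frac{2449}{1720 - 2174} = \frac{1213}{2668} - \frac{2449}{-454} = \frac{1213}{2668} - - \frac{2449}{454} = \frac{1213}{2668} + \frac{2449}{454} = \frac{3542317}{605636}$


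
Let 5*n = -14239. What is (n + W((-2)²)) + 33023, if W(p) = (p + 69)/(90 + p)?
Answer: 14182709/470 ≈ 30176.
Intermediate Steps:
n = -14239/5 (n = (⅕)*(-14239) = -14239/5 ≈ -2847.8)
W(p) = (69 + p)/(90 + p)
(n + W((-2)²)) + 33023 = (-14239/5 + (69 + (-2)²)/(90 + (-2)²)) + 33023 = (-14239/5 + (69 + 4)/(90 + 4)) + 33023 = (-14239/5 + 73/94) + 33023 = -1338101/470 + 33023 = 14182709/470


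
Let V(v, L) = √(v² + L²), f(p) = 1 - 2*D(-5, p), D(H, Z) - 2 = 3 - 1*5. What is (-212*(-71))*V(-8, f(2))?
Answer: 15052*√65 ≈ 1.2135e+5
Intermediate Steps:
D(H, Z) = 0 (D(H, Z) = 2 + (3 - 1*5) = 2 + (3 - 5) = 2 - 2 = 0)
f(p) = 1 (f(p) = 1 - 2*0 = 1 + 0 = 1)
V(v, L) = √(L² + v²)
(-212*(-71))*V(-8, f(2)) = (-212*(-71))*√(1² + (-8)²) = 15052*√(1 + 64) = 15052*√65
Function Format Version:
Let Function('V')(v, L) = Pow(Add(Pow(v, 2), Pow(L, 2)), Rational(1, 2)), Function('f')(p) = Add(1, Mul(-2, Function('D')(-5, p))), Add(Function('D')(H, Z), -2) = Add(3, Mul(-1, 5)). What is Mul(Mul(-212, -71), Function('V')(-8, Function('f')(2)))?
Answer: Mul(15052, Pow(65, Rational(1, 2))) ≈ 1.2135e+5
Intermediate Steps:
Function('D')(H, Z) = 0 (Function('D')(H, Z) = Add(2, Add(3, Mul(-1, 5))) = Add(2, Add(3, -5)) = Add(2, -2) = 0)
Function('f')(p) = 1 (Function('f')(p) = Add(1, Mul(-2, 0)) = Add(1, 0) = 1)
Function('V')(v, L) = Pow(Add(Pow(L, 2), Pow(v, 2)), Rational(1, 2))
Mul(Mul(-212, -71), Function('V')(-8, Function('f')(2))) = Mul(Mul(-212, -71), Pow(Add(Pow(1, 2), Pow(-8, 2)), Rational(1, 2))) = Mul(15052, Pow(Add(1, 64), Rational(1, 2))) = Mul(15052, Pow(65, Rational(1, 2)))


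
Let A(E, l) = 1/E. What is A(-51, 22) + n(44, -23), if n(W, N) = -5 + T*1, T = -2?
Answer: -358/51 ≈ -7.0196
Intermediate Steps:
n(W, N) = -7 (n(W, N) = -5 - 2*1 = -5 - 2 = -7)
A(-51, 22) + n(44, -23) = 1/(-51) - 7 = -1/51 - 7 = -358/51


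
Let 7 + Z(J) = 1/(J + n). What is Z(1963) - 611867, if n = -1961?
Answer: -1223747/2 ≈ -6.1187e+5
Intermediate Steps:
Z(J) = -7 + 1/(-1961 + J) (Z(J) = -7 + 1/(J - 1961) = -7 + 1/(-1961 + J))
Z(1963) - 611867 = (13728 - 7*1963)/(-1961 + 1963) - 611867 = (13728 - 13741)/2 - 611867 = (1/2)*(-13) - 611867 = -13/2 - 611867 = -1223747/2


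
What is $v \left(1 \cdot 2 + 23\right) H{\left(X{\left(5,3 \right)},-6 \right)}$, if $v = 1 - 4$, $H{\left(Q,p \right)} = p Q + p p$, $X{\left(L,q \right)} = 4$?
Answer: $-900$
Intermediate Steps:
$H{\left(Q,p \right)} = p^{2} + Q p$ ($H{\left(Q,p \right)} = Q p + p^{2} = p^{2} + Q p$)
$v = -3$ ($v = 1 - 4 = -3$)
$v \left(1 \cdot 2 + 23\right) H{\left(X{\left(5,3 \right)},-6 \right)} = - 3 \left(1 \cdot 2 + 23\right) \left(- 6 \left(4 - 6\right)\right) = - 3 \left(2 + 23\right) \left(\left(-6\right) \left(-2\right)\right) = - 3 \cdot 25 \cdot 12 = \left(-3\right) 300 = -900$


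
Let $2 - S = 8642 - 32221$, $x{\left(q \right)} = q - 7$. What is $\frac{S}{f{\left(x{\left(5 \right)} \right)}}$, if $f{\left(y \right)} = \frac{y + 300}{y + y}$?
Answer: $- \frac{47162}{149} \approx -316.52$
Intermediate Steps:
$x{\left(q \right)} = -7 + q$
$S = 23581$ ($S = 2 - \left(8642 - 32221\right) = 2 - -23579 = 2 + 23579 = 23581$)
$f{\left(y \right)} = \frac{300 + y}{2 y}$
$\frac{S}{f{\left(x{\left(5 \right)} \right)}} = \frac{23581}{\frac{1}{2} \frac{1}{-7 + 5} \left(300 + \left(-7 + 5\right)\right)} = \frac{23581}{\frac{1}{2} \frac{1}{-2} \left(300 - 2\right)} = \frac{23581}{\frac{1}{2} \left(- \frac{1}{2}\right) 298} = \frac{23581}{- \frac{149}{2}} = 23581 \left(- \frac{2}{149}\right) = - \frac{47162}{149}$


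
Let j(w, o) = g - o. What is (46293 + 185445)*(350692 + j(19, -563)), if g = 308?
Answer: 81470506494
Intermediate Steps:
j(w, o) = 308 - o
(46293 + 185445)*(350692 + j(19, -563)) = (46293 + 185445)*(350692 + (308 - 1*(-563))) = 231738*(350692 + (308 + 563)) = 231738*(350692 + 871) = 231738*351563 = 81470506494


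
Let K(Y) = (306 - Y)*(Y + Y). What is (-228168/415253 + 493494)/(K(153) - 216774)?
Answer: -34154105969/11762456478 ≈ -2.9037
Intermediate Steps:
K(Y) = 2*Y*(306 - Y) (K(Y) = (306 - Y)*(2*Y) = 2*Y*(306 - Y))
(-228168/415253 + 493494)/(K(153) - 216774) = (-228168/415253 + 493494)/(2*153*(306 - 1*153) - 216774) = (-228168*1/415253 + 493494)/(2*153*(306 - 153) - 216774) = (-228168/415253 + 493494)/(2*153*153 - 216774) = 204924635814/(415253*(46818 - 216774)) = (204924635814/415253)/(-169956) = (204924635814/415253)*(-1/169956) = -34154105969/11762456478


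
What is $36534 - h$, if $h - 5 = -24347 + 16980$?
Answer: $43896$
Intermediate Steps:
$h = -7362$ ($h = 5 + \left(-24347 + 16980\right) = 5 - 7367 = -7362$)
$36534 - h = 36534 - -7362 = 36534 + 7362 = 43896$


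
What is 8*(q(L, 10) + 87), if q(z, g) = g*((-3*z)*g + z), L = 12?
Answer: -27144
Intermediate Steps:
q(z, g) = g*(z - 3*g*z) (q(z, g) = g*(-3*g*z + z) = g*(z - 3*g*z))
8*(q(L, 10) + 87) = 8*(10*12*(1 - 3*10) + 87) = 8*(10*12*(1 - 30) + 87) = 8*(10*12*(-29) + 87) = 8*(-3480 + 87) = 8*(-3393) = -27144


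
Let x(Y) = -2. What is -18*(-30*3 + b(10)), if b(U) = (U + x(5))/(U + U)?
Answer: 8064/5 ≈ 1612.8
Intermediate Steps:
b(U) = (-2 + U)/(2*U) (b(U) = (U - 2)/(U + U) = (-2 + U)/((2*U)) = (-2 + U)*(1/(2*U)) = (-2 + U)/(2*U))
-18*(-30*3 + b(10)) = -18*(-30*3 + (½)*(-2 + 10)/10) = -18*(-90 + (½)*(⅒)*8) = -18*(-90 + ⅖) = -18*(-448/5) = 8064/5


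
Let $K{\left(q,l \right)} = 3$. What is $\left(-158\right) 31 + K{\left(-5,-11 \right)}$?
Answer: $-4895$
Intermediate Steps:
$\left(-158\right) 31 + K{\left(-5,-11 \right)} = \left(-158\right) 31 + 3 = -4898 + 3 = -4895$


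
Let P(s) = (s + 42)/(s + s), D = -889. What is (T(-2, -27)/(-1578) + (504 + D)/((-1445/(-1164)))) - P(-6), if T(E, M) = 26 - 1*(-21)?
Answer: -140078441/456042 ≈ -307.16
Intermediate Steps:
T(E, M) = 47 (T(E, M) = 26 + 21 = 47)
P(s) = (42 + s)/(2*s) (P(s) = (42 + s)/((2*s)) = (42 + s)*(1/(2*s)) = (42 + s)/(2*s))
(T(-2, -27)/(-1578) + (504 + D)/((-1445/(-1164)))) - P(-6) = (47/(-1578) + (504 - 889)/((-1445/(-1164)))) - (42 - 6)/(2*(-6)) = (47*(-1/1578) - 385/((-1445*(-1/1164)))) - (-1)*36/(2*6) = (-47/1578 - 385/1445/1164) - 1*(-3) = (-47/1578 - 385*1164/1445) + 3 = (-47/1578 - 89628/289) + 3 = -141446567/456042 + 3 = -140078441/456042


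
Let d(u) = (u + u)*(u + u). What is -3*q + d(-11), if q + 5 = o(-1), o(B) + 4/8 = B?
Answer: 1007/2 ≈ 503.50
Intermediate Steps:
o(B) = -½ + B
q = -13/2 (q = -5 + (-½ - 1) = -5 - 3/2 = -13/2 ≈ -6.5000)
d(u) = 4*u² (d(u) = (2*u)*(2*u) = 4*u²)
-3*q + d(-11) = -3*(-13/2) + 4*(-11)² = 39/2 + 4*121 = 39/2 + 484 = 1007/2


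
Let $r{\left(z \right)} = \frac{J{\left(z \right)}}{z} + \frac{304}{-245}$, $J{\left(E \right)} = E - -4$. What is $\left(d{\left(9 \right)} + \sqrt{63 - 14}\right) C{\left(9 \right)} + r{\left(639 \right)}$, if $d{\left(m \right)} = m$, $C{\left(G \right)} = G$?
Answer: $\frac{22507199}{156555} \approx 143.77$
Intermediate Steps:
$J{\left(E \right)} = 4 + E$ ($J{\left(E \right)} = E + 4 = 4 + E$)
$r{\left(z \right)} = - \frac{304}{245} + \frac{4 + z}{z}$ ($r{\left(z \right)} = \frac{4 + z}{z} + \frac{304}{-245} = \frac{4 + z}{z} + 304 \left(- \frac{1}{245}\right) = \frac{4 + z}{z} - \frac{304}{245} = - \frac{304}{245} + \frac{4 + z}{z}$)
$\left(d{\left(9 \right)} + \sqrt{63 - 14}\right) C{\left(9 \right)} + r{\left(639 \right)} = \left(9 + \sqrt{63 - 14}\right) 9 - \left(\frac{59}{245} - \frac{4}{639}\right) = \left(9 + \sqrt{49}\right) 9 + \left(- \frac{59}{245} + 4 \cdot \frac{1}{639}\right) = \left(9 + 7\right) 9 + \left(- \frac{59}{245} + \frac{4}{639}\right) = 16 \cdot 9 - \frac{36721}{156555} = 144 - \frac{36721}{156555} = \frac{22507199}{156555}$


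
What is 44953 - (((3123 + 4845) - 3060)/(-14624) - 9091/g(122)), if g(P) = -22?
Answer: 1791224997/40216 ≈ 44540.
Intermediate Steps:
44953 - (((3123 + 4845) - 3060)/(-14624) - 9091/g(122)) = 44953 - (((3123 + 4845) - 3060)/(-14624) - 9091/(-22)) = 44953 - ((7968 - 3060)*(-1/14624) - 9091*(-1/22)) = 44953 - (4908*(-1/14624) + 9091/22) = 44953 - (-1227/3656 + 9091/22) = 44953 - 1*16604851/40216 = 44953 - 16604851/40216 = 1791224997/40216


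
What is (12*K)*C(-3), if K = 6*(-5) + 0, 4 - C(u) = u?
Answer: -2520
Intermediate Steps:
C(u) = 4 - u
K = -30 (K = -30 + 0 = -30)
(12*K)*C(-3) = (12*(-30))*(4 - 1*(-3)) = -360*(4 + 3) = -360*7 = -2520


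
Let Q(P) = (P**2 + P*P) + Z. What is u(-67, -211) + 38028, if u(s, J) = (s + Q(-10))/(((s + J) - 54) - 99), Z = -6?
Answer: 16389941/431 ≈ 38028.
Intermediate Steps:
Q(P) = -6 + 2*P**2 (Q(P) = (P**2 + P*P) - 6 = (P**2 + P**2) - 6 = 2*P**2 - 6 = -6 + 2*P**2)
u(s, J) = (194 + s)/(-153 + J + s) (u(s, J) = (s + (-6 + 2*(-10)**2))/(((s + J) - 54) - 99) = (s + (-6 + 2*100))/(((J + s) - 54) - 99) = (s + (-6 + 200))/((-54 + J + s) - 99) = (s + 194)/(-153 + J + s) = (194 + s)/(-153 + J + s))
u(-67, -211) + 38028 = (194 - 67)/(-153 - 211 - 67) + 38028 = 127/(-431) + 38028 = -1/431*127 + 38028 = -127/431 + 38028 = 16389941/431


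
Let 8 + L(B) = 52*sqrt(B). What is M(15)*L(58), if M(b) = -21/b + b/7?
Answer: -208/35 + 1352*sqrt(58)/35 ≈ 288.24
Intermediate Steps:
L(B) = -8 + 52*sqrt(B)
M(b) = -21/b + b/7 (M(b) = -21/b + b*(1/7) = -21/b + b/7)
M(15)*L(58) = (-21/15 + (1/7)*15)*(-8 + 52*sqrt(58)) = (-21*1/15 + 15/7)*(-8 + 52*sqrt(58)) = (-7/5 + 15/7)*(-8 + 52*sqrt(58)) = 26*(-8 + 52*sqrt(58))/35 = -208/35 + 1352*sqrt(58)/35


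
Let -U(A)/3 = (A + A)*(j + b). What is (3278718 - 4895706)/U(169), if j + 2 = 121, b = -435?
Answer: -134749/26702 ≈ -5.0464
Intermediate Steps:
j = 119 (j = -2 + 121 = 119)
U(A) = 1896*A (U(A) = -3*(A + A)*(119 - 435) = -3*2*A*(-316) = -(-1896)*A = 1896*A)
(3278718 - 4895706)/U(169) = (3278718 - 4895706)/((1896*169)) = -1616988/320424 = -1616988*1/320424 = -134749/26702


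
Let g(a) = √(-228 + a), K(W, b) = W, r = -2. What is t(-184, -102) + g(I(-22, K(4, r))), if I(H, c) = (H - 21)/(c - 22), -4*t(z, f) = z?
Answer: 46 + I*√8122/6 ≈ 46.0 + 15.02*I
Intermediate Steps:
t(z, f) = -z/4
I(H, c) = (-21 + H)/(-22 + c)
t(-184, -102) + g(I(-22, K(4, r))) = -¼*(-184) + √(-228 + (-21 - 22)/(-22 + 4)) = 46 + √(-228 - 43/(-18)) = 46 + √(-228 - 1/18*(-43)) = 46 + √(-228 + 43/18) = 46 + √(-4061/18) = 46 + I*√8122/6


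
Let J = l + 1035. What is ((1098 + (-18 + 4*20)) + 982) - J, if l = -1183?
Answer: 2290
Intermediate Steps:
J = -148 (J = -1183 + 1035 = -148)
((1098 + (-18 + 4*20)) + 982) - J = ((1098 + (-18 + 4*20)) + 982) - 1*(-148) = ((1098 + (-18 + 80)) + 982) + 148 = ((1098 + 62) + 982) + 148 = (1160 + 982) + 148 = 2142 + 148 = 2290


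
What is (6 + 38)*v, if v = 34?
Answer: 1496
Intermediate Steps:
(6 + 38)*v = (6 + 38)*34 = 44*34 = 1496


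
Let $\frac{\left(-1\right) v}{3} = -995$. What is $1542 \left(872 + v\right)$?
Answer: $5947494$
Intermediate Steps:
$v = 2985$ ($v = \left(-3\right) \left(-995\right) = 2985$)
$1542 \left(872 + v\right) = 1542 \left(872 + 2985\right) = 1542 \cdot 3857 = 5947494$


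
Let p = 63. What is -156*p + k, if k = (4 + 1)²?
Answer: -9803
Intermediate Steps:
k = 25 (k = 5² = 25)
-156*p + k = -156*63 + 25 = -9828 + 25 = -9803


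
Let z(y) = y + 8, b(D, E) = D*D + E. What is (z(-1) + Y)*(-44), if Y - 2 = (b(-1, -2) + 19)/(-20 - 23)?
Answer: -16236/43 ≈ -377.58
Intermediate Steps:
b(D, E) = E + D**2 (b(D, E) = D**2 + E = E + D**2)
z(y) = 8 + y
Y = 68/43 (Y = 2 + ((-2 + (-1)**2) + 19)/(-20 - 23) = 2 + ((-2 + 1) + 19)/(-43) = 2 + (-1 + 19)*(-1/43) = 2 + 18*(-1/43) = 2 - 18/43 = 68/43 ≈ 1.5814)
(z(-1) + Y)*(-44) = ((8 - 1) + 68/43)*(-44) = (7 + 68/43)*(-44) = (369/43)*(-44) = -16236/43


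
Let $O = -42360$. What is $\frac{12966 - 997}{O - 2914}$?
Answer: $- \frac{11969}{45274} \approx -0.26437$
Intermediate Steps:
$\frac{12966 - 997}{O - 2914} = \frac{12966 - 997}{-42360 - 2914} = \frac{11969}{-45274} = 11969 \left(- \frac{1}{45274}\right) = - \frac{11969}{45274}$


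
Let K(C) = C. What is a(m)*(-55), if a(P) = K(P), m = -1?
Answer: 55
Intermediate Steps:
a(P) = P
a(m)*(-55) = -1*(-55) = 55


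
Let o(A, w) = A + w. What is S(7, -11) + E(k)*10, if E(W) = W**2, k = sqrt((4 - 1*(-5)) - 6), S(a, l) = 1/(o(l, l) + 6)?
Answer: 479/16 ≈ 29.938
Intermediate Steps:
S(a, l) = 1/(6 + 2*l) (S(a, l) = 1/((l + l) + 6) = 1/(2*l + 6) = 1/(6 + 2*l))
k = sqrt(3) (k = sqrt((4 + 5) - 6) = sqrt(9 - 6) = sqrt(3) ≈ 1.7320)
S(7, -11) + E(k)*10 = 1/(2*(3 - 11)) + (sqrt(3))**2*10 = (1/2)/(-8) + 3*10 = (1/2)*(-1/8) + 30 = -1/16 + 30 = 479/16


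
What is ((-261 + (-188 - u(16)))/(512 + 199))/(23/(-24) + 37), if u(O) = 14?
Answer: -3704/205005 ≈ -0.018068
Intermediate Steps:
((-261 + (-188 - u(16)))/(512 + 199))/(23/(-24) + 37) = ((-261 + (-188 - 1*14))/(512 + 199))/(23/(-24) + 37) = ((-261 + (-188 - 14))/711)/(23*(-1/24) + 37) = ((-261 - 202)*(1/711))/(-23/24 + 37) = (-463*1/711)/(865/24) = -463/711*24/865 = -3704/205005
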